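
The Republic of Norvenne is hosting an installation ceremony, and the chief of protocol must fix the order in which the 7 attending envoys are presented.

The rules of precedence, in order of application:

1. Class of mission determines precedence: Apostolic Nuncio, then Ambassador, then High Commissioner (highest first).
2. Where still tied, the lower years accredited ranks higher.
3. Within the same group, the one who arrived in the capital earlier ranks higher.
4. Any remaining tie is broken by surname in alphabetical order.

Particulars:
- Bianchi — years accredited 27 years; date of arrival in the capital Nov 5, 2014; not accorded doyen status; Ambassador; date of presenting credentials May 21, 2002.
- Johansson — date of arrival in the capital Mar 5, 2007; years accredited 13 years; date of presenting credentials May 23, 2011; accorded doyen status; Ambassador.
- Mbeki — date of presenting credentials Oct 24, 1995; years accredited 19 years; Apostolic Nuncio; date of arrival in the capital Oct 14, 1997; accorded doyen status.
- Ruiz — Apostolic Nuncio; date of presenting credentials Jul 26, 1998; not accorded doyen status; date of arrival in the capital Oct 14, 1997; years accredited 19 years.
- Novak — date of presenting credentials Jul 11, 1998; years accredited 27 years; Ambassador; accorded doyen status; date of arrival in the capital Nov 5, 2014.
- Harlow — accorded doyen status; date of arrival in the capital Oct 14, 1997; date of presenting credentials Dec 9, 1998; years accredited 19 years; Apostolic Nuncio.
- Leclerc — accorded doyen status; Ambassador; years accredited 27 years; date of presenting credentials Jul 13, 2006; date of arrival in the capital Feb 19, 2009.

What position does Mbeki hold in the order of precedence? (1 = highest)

By class of mission: Harlow, Mbeki and Ruiz (Apostolic Nuncio); then Johansson, Leclerc, Bianchi and Novak (Ambassador).
Harlow, Mbeki and Ruiz all have years accredited 19 years, so the next rule applies.
Harlow, Mbeki and Ruiz all have date of arrival in the capital Oct 14, 1997, so the next rule applies.
Among Harlow, Mbeki and Ruiz, alphabetically by surname: Harlow before Mbeki before Ruiz.
Among Johansson, Leclerc, Bianchi and Novak, by years accredited (lower first): Johansson (13 years) before Leclerc, Bianchi and Novak (27 years).
Among Leclerc, Bianchi and Novak, by date of arrival in the capital (earlier first): Leclerc (Feb 19, 2009) before Bianchi and Novak (Nov 5, 2014).
Among Bianchi and Novak, alphabetically by surname: Bianchi before Novak.
Order: Harlow, Mbeki, Ruiz, Johansson, Leclerc, Bianchi, Novak. So position 2.

2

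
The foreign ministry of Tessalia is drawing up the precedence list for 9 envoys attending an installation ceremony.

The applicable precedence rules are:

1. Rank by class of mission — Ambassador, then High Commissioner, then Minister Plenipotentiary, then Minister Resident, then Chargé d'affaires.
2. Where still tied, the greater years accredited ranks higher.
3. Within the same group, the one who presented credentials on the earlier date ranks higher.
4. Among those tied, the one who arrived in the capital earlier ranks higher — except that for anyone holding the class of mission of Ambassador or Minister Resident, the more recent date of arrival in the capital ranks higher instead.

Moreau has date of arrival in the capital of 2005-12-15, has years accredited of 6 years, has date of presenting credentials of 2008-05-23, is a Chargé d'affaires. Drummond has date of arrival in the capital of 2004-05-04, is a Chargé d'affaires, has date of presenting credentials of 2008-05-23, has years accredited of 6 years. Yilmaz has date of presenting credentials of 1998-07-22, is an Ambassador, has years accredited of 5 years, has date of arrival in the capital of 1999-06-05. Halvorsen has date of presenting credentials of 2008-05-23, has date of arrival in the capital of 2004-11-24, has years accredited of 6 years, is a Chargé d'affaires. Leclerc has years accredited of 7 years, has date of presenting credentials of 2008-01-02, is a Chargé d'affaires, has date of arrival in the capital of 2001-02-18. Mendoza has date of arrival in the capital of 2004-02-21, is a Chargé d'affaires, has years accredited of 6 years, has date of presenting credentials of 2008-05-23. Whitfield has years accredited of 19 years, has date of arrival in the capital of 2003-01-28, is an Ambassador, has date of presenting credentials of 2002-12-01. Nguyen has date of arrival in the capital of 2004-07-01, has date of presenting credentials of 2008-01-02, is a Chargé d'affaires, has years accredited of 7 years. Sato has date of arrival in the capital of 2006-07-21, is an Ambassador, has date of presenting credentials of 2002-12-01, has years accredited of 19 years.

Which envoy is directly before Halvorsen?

By class of mission: Sato, Whitfield and Yilmaz (Ambassador); then Leclerc, Nguyen, Mendoza, Drummond, Halvorsen and Moreau (Chargé d'affaires).
Among Sato, Whitfield and Yilmaz, by years accredited (higher first): Sato and Whitfield (19 years) before Yilmaz (5 years).
Sato and Whitfield both have date of presenting credentials 2002-12-01, so the next rule applies.
Among Sato and Whitfield, by date of arrival in the capital (later first) (reversed rule for this group): Sato (2006-07-21) before Whitfield (2003-01-28).
Among Leclerc, Nguyen, Mendoza, Drummond, Halvorsen and Moreau, by years accredited (higher first): Leclerc and Nguyen (7 years) before Mendoza, Drummond, Halvorsen and Moreau (6 years).
Leclerc and Nguyen both have date of presenting credentials 2008-01-02, so the next rule applies.
Among Leclerc and Nguyen, by date of arrival in the capital (earlier first): Leclerc (2001-02-18) before Nguyen (2004-07-01).
Mendoza, Drummond, Halvorsen and Moreau all have date of presenting credentials 2008-05-23, so the next rule applies.
Among Mendoza, Drummond, Halvorsen and Moreau, by date of arrival in the capital (earlier first): Mendoza (2004-02-21) before Drummond (2004-05-04) before Halvorsen (2004-11-24) before Moreau (2005-12-15).
Order: Sato, Whitfield, Yilmaz, Leclerc, Nguyen, Mendoza, Drummond, Halvorsen, Moreau.

Drummond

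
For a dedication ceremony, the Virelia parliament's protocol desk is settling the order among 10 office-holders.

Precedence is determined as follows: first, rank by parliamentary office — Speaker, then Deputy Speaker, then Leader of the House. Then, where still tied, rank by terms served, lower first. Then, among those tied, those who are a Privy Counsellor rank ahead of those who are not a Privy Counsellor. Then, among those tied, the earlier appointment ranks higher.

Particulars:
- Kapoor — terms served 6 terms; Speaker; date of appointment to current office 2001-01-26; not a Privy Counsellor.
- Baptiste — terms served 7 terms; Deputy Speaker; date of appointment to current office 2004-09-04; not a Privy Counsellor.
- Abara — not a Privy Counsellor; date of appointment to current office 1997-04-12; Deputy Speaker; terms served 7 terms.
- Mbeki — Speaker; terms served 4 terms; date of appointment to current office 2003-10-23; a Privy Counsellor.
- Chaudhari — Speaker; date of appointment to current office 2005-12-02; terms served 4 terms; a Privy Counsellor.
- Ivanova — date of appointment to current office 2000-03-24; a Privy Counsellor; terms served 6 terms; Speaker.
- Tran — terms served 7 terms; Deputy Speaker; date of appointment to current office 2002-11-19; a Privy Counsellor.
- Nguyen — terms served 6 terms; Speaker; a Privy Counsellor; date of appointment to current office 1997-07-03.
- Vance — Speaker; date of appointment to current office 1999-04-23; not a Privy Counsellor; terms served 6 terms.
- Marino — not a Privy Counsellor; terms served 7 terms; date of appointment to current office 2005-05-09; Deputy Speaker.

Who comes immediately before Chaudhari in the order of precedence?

Mbeki

By parliamentary office: Mbeki, Chaudhari, Nguyen, Ivanova, Vance and Kapoor (Speaker); then Tran, Abara, Baptiste and Marino (Deputy Speaker).
Among Mbeki, Chaudhari, Nguyen, Ivanova, Vance and Kapoor, by terms served (lower first): Mbeki and Chaudhari (4 terms) before Nguyen, Ivanova, Vance and Kapoor (6 terms).
Mbeki and Chaudhari are each a Privy Counsellor, so the next rule applies.
Among Mbeki and Chaudhari, by date of appointment to current office (earlier first): Mbeki (2003-10-23) before Chaudhari (2005-12-02).
Among Nguyen, Ivanova, Vance and Kapoor, a Privy Counsellor before not a Privy Counsellor: Nguyen and Ivanova (a Privy Counsellor) before Vance and Kapoor (not a Privy Counsellor).
Among Nguyen and Ivanova, by date of appointment to current office (earlier first): Nguyen (1997-07-03) before Ivanova (2000-03-24).
Among Vance and Kapoor, by date of appointment to current office (earlier first): Vance (1999-04-23) before Kapoor (2001-01-26).
Tran, Abara, Baptiste and Marino all have terms served 7 terms, so the next rule applies.
Among Tran, Abara, Baptiste and Marino, a Privy Counsellor before not a Privy Counsellor: Tran (a Privy Counsellor) before Abara, Baptiste and Marino (not a Privy Counsellor).
Among Abara, Baptiste and Marino, by date of appointment to current office (earlier first): Abara (1997-04-12) before Baptiste (2004-09-04) before Marino (2005-05-09).
Order: Mbeki, Chaudhari, Nguyen, Ivanova, Vance, Kapoor, Tran, Abara, Baptiste, Marino.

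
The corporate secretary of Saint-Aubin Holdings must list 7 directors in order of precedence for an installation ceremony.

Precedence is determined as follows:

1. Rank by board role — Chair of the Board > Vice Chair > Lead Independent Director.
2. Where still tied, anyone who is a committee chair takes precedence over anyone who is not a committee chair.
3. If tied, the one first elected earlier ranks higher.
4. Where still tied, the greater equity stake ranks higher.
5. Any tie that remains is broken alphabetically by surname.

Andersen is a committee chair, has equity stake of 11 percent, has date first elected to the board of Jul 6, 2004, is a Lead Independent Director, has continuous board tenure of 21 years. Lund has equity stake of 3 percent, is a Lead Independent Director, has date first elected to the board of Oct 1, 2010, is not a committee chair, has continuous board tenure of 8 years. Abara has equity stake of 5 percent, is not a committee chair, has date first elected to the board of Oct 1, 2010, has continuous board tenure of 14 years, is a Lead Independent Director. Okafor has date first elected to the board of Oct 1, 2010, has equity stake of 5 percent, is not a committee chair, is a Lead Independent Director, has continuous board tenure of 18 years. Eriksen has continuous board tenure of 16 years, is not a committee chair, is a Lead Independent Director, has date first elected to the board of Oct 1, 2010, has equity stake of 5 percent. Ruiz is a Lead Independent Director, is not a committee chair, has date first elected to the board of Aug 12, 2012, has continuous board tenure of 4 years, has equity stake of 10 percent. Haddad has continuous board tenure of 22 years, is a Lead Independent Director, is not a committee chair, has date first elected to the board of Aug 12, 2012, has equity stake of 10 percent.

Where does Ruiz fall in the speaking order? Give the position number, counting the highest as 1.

By board role: Andersen, Abara, Eriksen, Okafor, Lund, Haddad and Ruiz (Lead Independent Director).
Among Andersen, Abara, Eriksen, Okafor, Lund, Haddad and Ruiz, a committee chair before not a committee chair: Andersen (a committee chair) before Abara, Eriksen, Okafor, Lund, Haddad and Ruiz (not a committee chair).
Among Abara, Eriksen, Okafor, Lund, Haddad and Ruiz, by date first elected to the board (earlier first): Abara, Eriksen, Okafor and Lund (Oct 1, 2010) before Haddad and Ruiz (Aug 12, 2012).
Among Abara, Eriksen, Okafor and Lund, by equity stake (higher first): Abara, Eriksen and Okafor (5 percent) before Lund (3 percent).
Among Abara, Eriksen and Okafor, alphabetically by surname: Abara before Eriksen before Okafor.
Haddad and Ruiz both have equity stake 10 percent, so the next rule applies.
Among Haddad and Ruiz, alphabetically by surname: Haddad before Ruiz.
Order: Andersen, Abara, Eriksen, Okafor, Lund, Haddad, Ruiz. So position 7.

7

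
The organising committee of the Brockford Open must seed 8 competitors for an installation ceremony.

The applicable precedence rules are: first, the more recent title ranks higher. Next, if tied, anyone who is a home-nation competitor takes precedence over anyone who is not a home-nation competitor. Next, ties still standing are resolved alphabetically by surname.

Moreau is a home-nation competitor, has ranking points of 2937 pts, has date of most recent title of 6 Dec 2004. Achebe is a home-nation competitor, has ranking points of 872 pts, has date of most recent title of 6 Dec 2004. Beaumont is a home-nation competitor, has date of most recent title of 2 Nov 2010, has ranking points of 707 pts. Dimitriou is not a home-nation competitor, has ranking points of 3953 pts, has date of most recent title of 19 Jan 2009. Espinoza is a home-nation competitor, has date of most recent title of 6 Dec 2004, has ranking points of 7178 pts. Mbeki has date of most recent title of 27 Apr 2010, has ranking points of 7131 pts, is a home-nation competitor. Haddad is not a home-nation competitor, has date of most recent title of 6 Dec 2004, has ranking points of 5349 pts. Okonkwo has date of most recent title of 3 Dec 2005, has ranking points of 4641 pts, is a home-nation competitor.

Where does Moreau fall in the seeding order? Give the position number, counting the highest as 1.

7

By date of most recent title (later first): Beaumont (2 Nov 2010); then Mbeki (27 Apr 2010); then Dimitriou (19 Jan 2009); then Okonkwo (3 Dec 2005); then Achebe, Espinoza, Moreau and Haddad (each 6 Dec 2004).
Among Achebe, Espinoza, Moreau and Haddad, a home-nation competitor before not a home-nation competitor: Achebe, Espinoza and Moreau (a home-nation competitor) before Haddad (not a home-nation competitor).
Among Achebe, Espinoza and Moreau, alphabetically by surname: Achebe before Espinoza before Moreau.
Order: Beaumont, Mbeki, Dimitriou, Okonkwo, Achebe, Espinoza, Moreau, Haddad. So position 7.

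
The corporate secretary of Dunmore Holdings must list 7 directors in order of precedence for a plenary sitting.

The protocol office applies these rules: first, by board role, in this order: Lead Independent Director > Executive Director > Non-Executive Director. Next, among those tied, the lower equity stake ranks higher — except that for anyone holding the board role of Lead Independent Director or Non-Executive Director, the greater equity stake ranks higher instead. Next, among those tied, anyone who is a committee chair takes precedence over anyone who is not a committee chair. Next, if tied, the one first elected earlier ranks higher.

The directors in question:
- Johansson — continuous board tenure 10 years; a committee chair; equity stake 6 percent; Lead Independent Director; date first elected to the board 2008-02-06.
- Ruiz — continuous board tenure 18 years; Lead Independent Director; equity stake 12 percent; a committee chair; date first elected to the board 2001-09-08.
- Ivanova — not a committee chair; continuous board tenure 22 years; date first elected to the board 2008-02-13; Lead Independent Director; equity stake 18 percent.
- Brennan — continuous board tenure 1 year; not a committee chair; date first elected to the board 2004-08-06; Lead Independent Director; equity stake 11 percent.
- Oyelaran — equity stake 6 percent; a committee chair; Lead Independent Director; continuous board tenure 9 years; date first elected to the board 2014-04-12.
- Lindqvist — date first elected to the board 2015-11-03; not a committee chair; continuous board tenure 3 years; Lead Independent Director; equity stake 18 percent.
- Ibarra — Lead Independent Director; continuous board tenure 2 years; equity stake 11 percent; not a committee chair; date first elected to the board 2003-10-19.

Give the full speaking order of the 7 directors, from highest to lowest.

By board role: Ivanova, Lindqvist, Ruiz, Ibarra, Brennan, Johansson and Oyelaran (Lead Independent Director).
Among Ivanova, Lindqvist, Ruiz, Ibarra, Brennan, Johansson and Oyelaran, by equity stake (higher first) (reversed rule for this group): Ivanova and Lindqvist (18 percent) before Ruiz (12 percent) before Ibarra and Brennan (11 percent) before Johansson and Oyelaran (6 percent).
Ivanova and Lindqvist are each not a committee chair, so the next rule applies.
Among Ivanova and Lindqvist, by date first elected to the board (earlier first): Ivanova (2008-02-13) before Lindqvist (2015-11-03).
Ibarra and Brennan are each not a committee chair, so the next rule applies.
Among Ibarra and Brennan, by date first elected to the board (earlier first): Ibarra (2003-10-19) before Brennan (2004-08-06).
Johansson and Oyelaran are each a committee chair, so the next rule applies.
Among Johansson and Oyelaran, by date first elected to the board (earlier first): Johansson (2008-02-06) before Oyelaran (2014-04-12).
Full order: Ivanova, Lindqvist, Ruiz, Ibarra, Brennan, Johansson, Oyelaran.

Ivanova, Lindqvist, Ruiz, Ibarra, Brennan, Johansson, Oyelaran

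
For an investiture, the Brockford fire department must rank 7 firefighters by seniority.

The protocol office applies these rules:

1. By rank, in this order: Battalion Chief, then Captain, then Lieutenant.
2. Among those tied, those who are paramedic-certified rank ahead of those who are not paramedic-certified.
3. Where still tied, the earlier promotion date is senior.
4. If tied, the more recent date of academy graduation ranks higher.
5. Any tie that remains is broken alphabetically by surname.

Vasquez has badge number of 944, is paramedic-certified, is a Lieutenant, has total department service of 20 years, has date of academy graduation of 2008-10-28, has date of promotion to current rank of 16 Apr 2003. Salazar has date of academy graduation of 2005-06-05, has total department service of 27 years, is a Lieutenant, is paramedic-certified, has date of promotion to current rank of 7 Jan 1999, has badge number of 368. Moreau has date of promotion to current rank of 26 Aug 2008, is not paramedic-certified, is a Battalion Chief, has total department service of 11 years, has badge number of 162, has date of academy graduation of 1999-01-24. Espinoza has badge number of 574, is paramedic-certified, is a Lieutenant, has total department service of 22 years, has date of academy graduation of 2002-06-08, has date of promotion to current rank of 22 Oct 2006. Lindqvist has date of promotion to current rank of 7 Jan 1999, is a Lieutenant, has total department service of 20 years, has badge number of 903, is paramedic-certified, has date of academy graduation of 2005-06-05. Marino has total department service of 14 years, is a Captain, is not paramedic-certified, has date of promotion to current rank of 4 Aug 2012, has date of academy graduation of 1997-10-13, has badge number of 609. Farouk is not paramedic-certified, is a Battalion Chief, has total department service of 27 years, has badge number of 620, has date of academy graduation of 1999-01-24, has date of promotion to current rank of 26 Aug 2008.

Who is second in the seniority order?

By rank: Farouk and Moreau (Battalion Chief); then Marino (Captain); then Lindqvist, Salazar, Vasquez and Espinoza (Lieutenant).
Farouk and Moreau are each not paramedic-certified, so the next rule applies.
Farouk and Moreau both have date of promotion to current rank 26 Aug 2008, so the next rule applies.
Farouk and Moreau both have date of academy graduation 1999-01-24, so the next rule applies.
Among Farouk and Moreau, alphabetically by surname: Farouk before Moreau.
Lindqvist, Salazar, Vasquez and Espinoza are each paramedic-certified, so the next rule applies.
Among Lindqvist, Salazar, Vasquez and Espinoza, by date of promotion to current rank (earlier first): Lindqvist and Salazar (7 Jan 1999) before Vasquez (16 Apr 2003) before Espinoza (22 Oct 2006).
Lindqvist and Salazar both have date of academy graduation 2005-06-05, so the next rule applies.
Among Lindqvist and Salazar, alphabetically by surname: Lindqvist before Salazar.
Order: Farouk, Moreau, Marino, Lindqvist, Salazar, Vasquez, Espinoza.

Moreau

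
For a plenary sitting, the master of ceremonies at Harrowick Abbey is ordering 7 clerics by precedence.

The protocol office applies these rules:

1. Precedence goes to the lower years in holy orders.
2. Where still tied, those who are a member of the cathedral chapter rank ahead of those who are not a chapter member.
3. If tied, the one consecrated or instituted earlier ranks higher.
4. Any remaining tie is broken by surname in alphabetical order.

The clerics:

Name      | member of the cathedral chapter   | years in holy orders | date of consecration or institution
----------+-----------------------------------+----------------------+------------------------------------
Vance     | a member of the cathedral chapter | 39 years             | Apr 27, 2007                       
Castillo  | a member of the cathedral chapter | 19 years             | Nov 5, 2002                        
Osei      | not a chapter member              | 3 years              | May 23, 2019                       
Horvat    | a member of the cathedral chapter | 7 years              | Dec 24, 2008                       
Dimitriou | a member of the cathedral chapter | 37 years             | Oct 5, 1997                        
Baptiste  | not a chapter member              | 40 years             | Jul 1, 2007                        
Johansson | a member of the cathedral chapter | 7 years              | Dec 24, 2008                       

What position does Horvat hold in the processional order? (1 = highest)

By years in holy orders (lower first): Osei (3 years); then Horvat and Johansson (both 7 years); then Castillo (19 years); then Dimitriou (37 years); then Vance (39 years); then Baptiste (40 years).
Horvat and Johansson are each a member of the cathedral chapter, so the next rule applies.
Horvat and Johansson both have date of consecration or institution Dec 24, 2008, so the next rule applies.
Among Horvat and Johansson, alphabetically by surname: Horvat before Johansson.
Order: Osei, Horvat, Johansson, Castillo, Dimitriou, Vance, Baptiste. So position 2.

2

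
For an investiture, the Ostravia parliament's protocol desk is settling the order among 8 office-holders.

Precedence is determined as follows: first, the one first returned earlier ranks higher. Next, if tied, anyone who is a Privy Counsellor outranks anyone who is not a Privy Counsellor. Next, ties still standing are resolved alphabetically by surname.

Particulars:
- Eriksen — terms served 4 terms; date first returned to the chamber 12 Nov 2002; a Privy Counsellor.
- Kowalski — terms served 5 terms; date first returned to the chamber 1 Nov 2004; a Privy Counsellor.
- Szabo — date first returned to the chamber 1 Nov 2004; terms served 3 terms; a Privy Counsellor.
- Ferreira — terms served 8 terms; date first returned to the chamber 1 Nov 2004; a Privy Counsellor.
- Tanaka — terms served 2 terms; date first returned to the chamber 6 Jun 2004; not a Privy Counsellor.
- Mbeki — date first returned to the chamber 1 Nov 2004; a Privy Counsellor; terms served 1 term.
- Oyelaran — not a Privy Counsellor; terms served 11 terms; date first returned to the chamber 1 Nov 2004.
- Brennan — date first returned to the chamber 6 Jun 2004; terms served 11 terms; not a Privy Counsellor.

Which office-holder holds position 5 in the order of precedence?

By date first returned to the chamber (earlier first): Eriksen (12 Nov 2002); then Brennan and Tanaka (both 6 Jun 2004); then Ferreira, Kowalski, Mbeki, Szabo and Oyelaran (each 1 Nov 2004).
Brennan and Tanaka are each not a Privy Counsellor, so the next rule applies.
Among Brennan and Tanaka, alphabetically by surname: Brennan before Tanaka.
Among Ferreira, Kowalski, Mbeki, Szabo and Oyelaran, a Privy Counsellor before not a Privy Counsellor: Ferreira, Kowalski, Mbeki and Szabo (a Privy Counsellor) before Oyelaran (not a Privy Counsellor).
Among Ferreira, Kowalski, Mbeki and Szabo, alphabetically by surname: Ferreira before Kowalski before Mbeki before Szabo.
Order: Eriksen, Brennan, Tanaka, Ferreira, Kowalski, Mbeki, Szabo, Oyelaran.

Kowalski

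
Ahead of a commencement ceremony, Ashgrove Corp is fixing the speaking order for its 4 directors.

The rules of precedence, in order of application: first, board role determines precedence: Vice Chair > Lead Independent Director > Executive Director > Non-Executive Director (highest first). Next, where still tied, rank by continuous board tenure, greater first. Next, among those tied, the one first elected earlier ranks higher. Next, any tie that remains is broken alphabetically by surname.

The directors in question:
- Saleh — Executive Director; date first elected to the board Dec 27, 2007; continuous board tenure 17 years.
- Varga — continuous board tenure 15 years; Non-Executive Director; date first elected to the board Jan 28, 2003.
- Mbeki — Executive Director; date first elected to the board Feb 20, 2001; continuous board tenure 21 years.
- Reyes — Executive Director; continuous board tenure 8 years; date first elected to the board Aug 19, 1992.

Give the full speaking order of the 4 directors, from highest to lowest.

By board role: Mbeki, Saleh and Reyes (Executive Director); then Varga (Non-Executive Director).
Among Mbeki, Saleh and Reyes, by continuous board tenure (higher first): Mbeki (21 years) before Saleh (17 years) before Reyes (8 years).
Full order: Mbeki, Saleh, Reyes, Varga.

Mbeki, Saleh, Reyes, Varga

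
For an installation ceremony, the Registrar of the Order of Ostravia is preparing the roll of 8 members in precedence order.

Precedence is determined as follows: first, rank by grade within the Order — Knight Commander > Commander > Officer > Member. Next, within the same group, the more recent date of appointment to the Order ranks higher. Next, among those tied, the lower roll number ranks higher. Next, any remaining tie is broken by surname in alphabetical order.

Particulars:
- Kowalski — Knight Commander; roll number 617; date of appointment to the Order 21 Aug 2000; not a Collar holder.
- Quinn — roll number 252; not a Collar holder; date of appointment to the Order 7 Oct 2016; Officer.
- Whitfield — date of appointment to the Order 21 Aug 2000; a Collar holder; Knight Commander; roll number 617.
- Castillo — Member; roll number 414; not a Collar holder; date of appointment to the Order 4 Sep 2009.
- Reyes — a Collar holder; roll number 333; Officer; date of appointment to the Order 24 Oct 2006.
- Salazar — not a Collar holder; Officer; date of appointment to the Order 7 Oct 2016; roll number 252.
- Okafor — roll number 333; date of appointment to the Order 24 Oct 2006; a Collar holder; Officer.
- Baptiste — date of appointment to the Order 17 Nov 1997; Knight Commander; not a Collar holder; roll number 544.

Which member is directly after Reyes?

Castillo

By grade within the Order: Kowalski, Whitfield and Baptiste (Knight Commander); then Quinn, Salazar, Okafor and Reyes (Officer); then Castillo (Member).
Among Kowalski, Whitfield and Baptiste, by date of appointment to the Order (later first): Kowalski and Whitfield (21 Aug 2000) before Baptiste (17 Nov 1997).
Kowalski and Whitfield both have roll number 617, so the next rule applies.
Among Kowalski and Whitfield, alphabetically by surname: Kowalski before Whitfield.
Among Quinn, Salazar, Okafor and Reyes, by date of appointment to the Order (later first): Quinn and Salazar (7 Oct 2016) before Okafor and Reyes (24 Oct 2006).
Quinn and Salazar both have roll number 252, so the next rule applies.
Among Quinn and Salazar, alphabetically by surname: Quinn before Salazar.
Okafor and Reyes both have roll number 333, so the next rule applies.
Among Okafor and Reyes, alphabetically by surname: Okafor before Reyes.
Order: Kowalski, Whitfield, Baptiste, Quinn, Salazar, Okafor, Reyes, Castillo.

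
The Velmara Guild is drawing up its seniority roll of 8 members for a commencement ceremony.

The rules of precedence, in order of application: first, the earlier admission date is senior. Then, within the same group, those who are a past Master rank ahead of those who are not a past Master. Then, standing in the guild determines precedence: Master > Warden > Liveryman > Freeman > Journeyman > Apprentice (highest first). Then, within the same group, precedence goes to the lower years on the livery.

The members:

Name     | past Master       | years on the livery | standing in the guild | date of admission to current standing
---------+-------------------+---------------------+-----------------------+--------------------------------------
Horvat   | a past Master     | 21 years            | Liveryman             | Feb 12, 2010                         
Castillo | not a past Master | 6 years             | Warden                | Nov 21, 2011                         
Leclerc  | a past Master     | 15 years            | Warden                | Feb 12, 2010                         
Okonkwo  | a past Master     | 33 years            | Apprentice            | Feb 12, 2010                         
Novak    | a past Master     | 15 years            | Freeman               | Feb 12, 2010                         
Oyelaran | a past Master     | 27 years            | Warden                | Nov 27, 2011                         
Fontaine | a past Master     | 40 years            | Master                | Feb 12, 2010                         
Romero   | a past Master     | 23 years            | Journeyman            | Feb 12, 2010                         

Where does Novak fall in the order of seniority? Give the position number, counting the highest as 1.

4

By date of admission to current standing (earlier first): Fontaine, Leclerc, Horvat, Novak, Romero and Okonkwo (each Feb 12, 2010); then Castillo (Nov 21, 2011); then Oyelaran (Nov 27, 2011).
Fontaine, Leclerc, Horvat, Novak, Romero and Okonkwo are each a past Master, so the next rule applies.
Among Fontaine, Leclerc, Horvat, Novak, Romero and Okonkwo, by standing in the guild: Fontaine (Master) before Leclerc (Warden) before Horvat (Liveryman) before Novak (Freeman) before Romero (Journeyman) before Okonkwo (Apprentice).
Order: Fontaine, Leclerc, Horvat, Novak, Romero, Okonkwo, Castillo, Oyelaran. So position 4.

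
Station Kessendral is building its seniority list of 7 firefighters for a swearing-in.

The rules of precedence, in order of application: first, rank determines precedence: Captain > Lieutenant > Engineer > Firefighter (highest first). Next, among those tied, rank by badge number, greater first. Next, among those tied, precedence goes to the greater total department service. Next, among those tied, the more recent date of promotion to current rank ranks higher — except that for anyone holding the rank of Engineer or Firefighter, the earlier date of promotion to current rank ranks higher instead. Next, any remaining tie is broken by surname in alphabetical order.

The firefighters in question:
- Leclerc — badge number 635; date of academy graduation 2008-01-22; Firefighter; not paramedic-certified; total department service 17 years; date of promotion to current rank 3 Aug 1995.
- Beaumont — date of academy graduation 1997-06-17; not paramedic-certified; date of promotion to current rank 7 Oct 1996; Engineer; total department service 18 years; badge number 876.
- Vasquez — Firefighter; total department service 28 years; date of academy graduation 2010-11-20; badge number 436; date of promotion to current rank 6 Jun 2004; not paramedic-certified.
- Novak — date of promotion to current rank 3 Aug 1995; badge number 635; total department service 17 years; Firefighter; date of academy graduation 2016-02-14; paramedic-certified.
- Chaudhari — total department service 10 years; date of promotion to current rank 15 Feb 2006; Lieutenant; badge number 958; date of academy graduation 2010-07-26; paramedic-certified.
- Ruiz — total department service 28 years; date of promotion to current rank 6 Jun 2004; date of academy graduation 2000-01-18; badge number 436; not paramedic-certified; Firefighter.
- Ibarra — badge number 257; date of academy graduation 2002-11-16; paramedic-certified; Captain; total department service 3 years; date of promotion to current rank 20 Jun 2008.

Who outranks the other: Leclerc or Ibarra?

By rank: Ibarra (Captain); then Chaudhari (Lieutenant); then Beaumont (Engineer); then Leclerc, Novak, Ruiz and Vasquez (Firefighter).
Among Leclerc, Novak, Ruiz and Vasquez, by badge number (higher first): Leclerc and Novak (635) before Ruiz and Vasquez (436).
Leclerc and Novak both have total department service 17 years, so the next rule applies.
Leclerc and Novak both have date of promotion to current rank 3 Aug 1995, so the next rule applies.
Among Leclerc and Novak, alphabetically by surname: Leclerc before Novak.
Ruiz and Vasquez both have total department service 28 years, so the next rule applies.
Ruiz and Vasquez both have date of promotion to current rank 6 Jun 2004, so the next rule applies.
Among Ruiz and Vasquez, alphabetically by surname: Ruiz before Vasquez.
So Ibarra takes precedence.

Ibarra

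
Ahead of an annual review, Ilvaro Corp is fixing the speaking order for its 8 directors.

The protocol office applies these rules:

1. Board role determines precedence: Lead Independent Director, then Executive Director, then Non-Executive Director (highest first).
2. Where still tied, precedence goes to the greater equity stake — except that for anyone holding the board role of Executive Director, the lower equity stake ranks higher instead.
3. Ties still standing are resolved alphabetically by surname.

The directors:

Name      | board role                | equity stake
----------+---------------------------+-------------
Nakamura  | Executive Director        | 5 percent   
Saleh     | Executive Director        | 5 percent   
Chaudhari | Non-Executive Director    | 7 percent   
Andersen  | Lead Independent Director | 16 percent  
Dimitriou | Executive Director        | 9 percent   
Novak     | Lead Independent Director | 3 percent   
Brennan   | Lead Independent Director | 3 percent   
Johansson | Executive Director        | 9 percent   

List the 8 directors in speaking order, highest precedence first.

By board role: Andersen, Brennan and Novak (Lead Independent Director); then Nakamura, Saleh, Dimitriou and Johansson (Executive Director); then Chaudhari (Non-Executive Director).
Among Andersen, Brennan and Novak, by equity stake (higher first): Andersen (16 percent) before Brennan and Novak (3 percent).
Among Brennan and Novak, alphabetically by surname: Brennan before Novak.
Among Nakamura, Saleh, Dimitriou and Johansson, by equity stake (lower first) (reversed rule for this group): Nakamura and Saleh (5 percent) before Dimitriou and Johansson (9 percent).
Among Nakamura and Saleh, alphabetically by surname: Nakamura before Saleh.
Among Dimitriou and Johansson, alphabetically by surname: Dimitriou before Johansson.
Full order: Andersen, Brennan, Novak, Nakamura, Saleh, Dimitriou, Johansson, Chaudhari.

Andersen, Brennan, Novak, Nakamura, Saleh, Dimitriou, Johansson, Chaudhari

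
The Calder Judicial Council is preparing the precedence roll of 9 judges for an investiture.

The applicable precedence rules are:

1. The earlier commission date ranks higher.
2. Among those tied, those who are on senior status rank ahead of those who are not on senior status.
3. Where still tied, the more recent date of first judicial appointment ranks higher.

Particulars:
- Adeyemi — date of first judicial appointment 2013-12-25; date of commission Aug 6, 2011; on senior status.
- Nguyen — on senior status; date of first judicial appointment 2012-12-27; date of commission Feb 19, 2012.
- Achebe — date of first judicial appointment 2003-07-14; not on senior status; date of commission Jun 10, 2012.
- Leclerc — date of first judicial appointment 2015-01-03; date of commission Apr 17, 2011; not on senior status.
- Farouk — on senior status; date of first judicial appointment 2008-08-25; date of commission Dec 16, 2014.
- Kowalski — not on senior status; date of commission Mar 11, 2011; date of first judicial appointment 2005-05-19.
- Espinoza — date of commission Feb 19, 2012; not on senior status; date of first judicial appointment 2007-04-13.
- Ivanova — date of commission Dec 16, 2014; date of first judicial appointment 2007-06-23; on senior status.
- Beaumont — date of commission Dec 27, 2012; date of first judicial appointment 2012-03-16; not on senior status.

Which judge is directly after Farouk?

By date of commission (earlier first): Kowalski (Mar 11, 2011); then Leclerc (Apr 17, 2011); then Adeyemi (Aug 6, 2011); then Nguyen and Espinoza (both Feb 19, 2012); then Achebe (Jun 10, 2012); then Beaumont (Dec 27, 2012); then Farouk and Ivanova (both Dec 16, 2014).
Among Nguyen and Espinoza, on senior status before not on senior status: Nguyen (on senior status) before Espinoza (not on senior status).
Farouk and Ivanova are each on senior status, so the next rule applies.
Among Farouk and Ivanova, by date of first judicial appointment (later first): Farouk (2008-08-25) before Ivanova (2007-06-23).
Order: Kowalski, Leclerc, Adeyemi, Nguyen, Espinoza, Achebe, Beaumont, Farouk, Ivanova.

Ivanova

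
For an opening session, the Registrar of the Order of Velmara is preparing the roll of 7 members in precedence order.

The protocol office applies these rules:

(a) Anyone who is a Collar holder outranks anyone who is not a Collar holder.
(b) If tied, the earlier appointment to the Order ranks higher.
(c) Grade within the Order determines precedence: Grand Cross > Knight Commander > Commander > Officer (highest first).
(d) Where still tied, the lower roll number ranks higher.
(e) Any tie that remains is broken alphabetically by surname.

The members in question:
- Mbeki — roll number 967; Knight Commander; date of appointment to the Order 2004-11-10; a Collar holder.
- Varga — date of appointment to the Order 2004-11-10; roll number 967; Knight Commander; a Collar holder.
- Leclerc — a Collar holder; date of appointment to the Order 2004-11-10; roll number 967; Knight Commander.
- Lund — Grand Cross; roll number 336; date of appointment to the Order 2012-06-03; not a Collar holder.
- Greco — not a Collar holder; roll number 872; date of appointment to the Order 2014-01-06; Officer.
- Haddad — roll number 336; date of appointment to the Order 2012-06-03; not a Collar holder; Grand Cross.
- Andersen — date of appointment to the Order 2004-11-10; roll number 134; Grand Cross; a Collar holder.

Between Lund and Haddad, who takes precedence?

By the first rule: Andersen, Leclerc, Mbeki and Varga (each a Collar holder); then Haddad, Lund and Greco (each not a Collar holder).
Andersen, Leclerc, Mbeki and Varga all have date of appointment to the Order 2004-11-10, so the next rule applies.
Among Andersen, Leclerc, Mbeki and Varga, by grade within the Order: Andersen (Grand Cross) before Leclerc, Mbeki and Varga (Knight Commander).
Leclerc, Mbeki and Varga all have roll number 967, so the next rule applies.
Among Leclerc, Mbeki and Varga, alphabetically by surname: Leclerc before Mbeki before Varga.
Among Haddad, Lund and Greco, by date of appointment to the Order (earlier first): Haddad and Lund (2012-06-03) before Greco (2014-01-06).
Haddad and Lund are each Grand Cross, so the next rule applies.
Haddad and Lund both have roll number 336, so the next rule applies.
Among Haddad and Lund, alphabetically by surname: Haddad before Lund.
So Haddad takes precedence.

Haddad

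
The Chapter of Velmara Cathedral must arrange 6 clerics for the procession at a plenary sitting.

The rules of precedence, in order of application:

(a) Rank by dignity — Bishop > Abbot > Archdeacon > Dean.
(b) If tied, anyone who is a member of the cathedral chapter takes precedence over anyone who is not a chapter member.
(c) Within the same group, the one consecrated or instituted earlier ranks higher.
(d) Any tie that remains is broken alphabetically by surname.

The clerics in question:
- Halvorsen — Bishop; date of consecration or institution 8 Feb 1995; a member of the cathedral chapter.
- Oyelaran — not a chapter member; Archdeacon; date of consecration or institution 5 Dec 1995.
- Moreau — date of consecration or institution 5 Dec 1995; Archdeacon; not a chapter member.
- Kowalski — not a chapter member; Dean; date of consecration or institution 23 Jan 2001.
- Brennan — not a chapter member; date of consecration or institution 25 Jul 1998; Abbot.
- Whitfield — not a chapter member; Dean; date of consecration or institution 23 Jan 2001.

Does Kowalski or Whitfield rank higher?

Kowalski

By dignity: Halvorsen (Bishop); then Brennan (Abbot); then Moreau and Oyelaran (Archdeacon); then Kowalski and Whitfield (Dean).
Moreau and Oyelaran are each not a chapter member, so the next rule applies.
Moreau and Oyelaran both have date of consecration or institution 5 Dec 1995, so the next rule applies.
Among Moreau and Oyelaran, alphabetically by surname: Moreau before Oyelaran.
Kowalski and Whitfield are each not a chapter member, so the next rule applies.
Kowalski and Whitfield both have date of consecration or institution 23 Jan 2001, so the next rule applies.
Among Kowalski and Whitfield, alphabetically by surname: Kowalski before Whitfield.
So Kowalski takes precedence.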